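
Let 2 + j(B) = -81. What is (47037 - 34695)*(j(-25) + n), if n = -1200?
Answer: -15834786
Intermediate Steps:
j(B) = -83 (j(B) = -2 - 81 = -83)
(47037 - 34695)*(j(-25) + n) = (47037 - 34695)*(-83 - 1200) = 12342*(-1283) = -15834786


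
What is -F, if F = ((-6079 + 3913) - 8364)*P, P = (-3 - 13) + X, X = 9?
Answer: -73710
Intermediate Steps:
P = -7 (P = (-3 - 13) + 9 = -16 + 9 = -7)
F = 73710 (F = ((-6079 + 3913) - 8364)*(-7) = (-2166 - 8364)*(-7) = -10530*(-7) = 73710)
-F = -1*73710 = -73710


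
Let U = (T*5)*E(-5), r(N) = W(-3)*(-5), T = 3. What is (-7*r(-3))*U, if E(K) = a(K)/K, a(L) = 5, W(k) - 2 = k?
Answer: 525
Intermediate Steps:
W(k) = 2 + k
r(N) = 5 (r(N) = (2 - 3)*(-5) = -1*(-5) = 5)
E(K) = 5/K
U = -15 (U = (3*5)*(5/(-5)) = 15*(5*(-⅕)) = 15*(-1) = -15)
(-7*r(-3))*U = -7*5*(-15) = -35*(-15) = 525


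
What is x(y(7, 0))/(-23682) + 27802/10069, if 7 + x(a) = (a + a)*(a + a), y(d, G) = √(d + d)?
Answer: 657913583/238454058 ≈ 2.7591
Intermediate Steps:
y(d, G) = √2*√d (y(d, G) = √(2*d) = √2*√d)
x(a) = -7 + 4*a² (x(a) = -7 + (a + a)*(a + a) = -7 + (2*a)*(2*a) = -7 + 4*a²)
x(y(7, 0))/(-23682) + 27802/10069 = (-7 + 4*(√2*√7)²)/(-23682) + 27802/10069 = (-7 + 4*(√14)²)*(-1/23682) + 27802*(1/10069) = (-7 + 4*14)*(-1/23682) + 27802/10069 = (-7 + 56)*(-1/23682) + 27802/10069 = 49*(-1/23682) + 27802/10069 = -49/23682 + 27802/10069 = 657913583/238454058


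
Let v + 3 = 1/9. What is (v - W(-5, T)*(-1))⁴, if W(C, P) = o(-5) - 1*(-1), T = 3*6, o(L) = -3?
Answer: 3748096/6561 ≈ 571.27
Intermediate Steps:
v = -26/9 (v = -3 + 1/9 = -3 + ⅑ = -26/9 ≈ -2.8889)
T = 18
W(C, P) = -2 (W(C, P) = -3 - 1*(-1) = -3 + 1 = -2)
(v - W(-5, T)*(-1))⁴ = (-26/9 - (-2)*(-1))⁴ = (-26/9 - 1*2)⁴ = (-26/9 - 2)⁴ = (-44/9)⁴ = 3748096/6561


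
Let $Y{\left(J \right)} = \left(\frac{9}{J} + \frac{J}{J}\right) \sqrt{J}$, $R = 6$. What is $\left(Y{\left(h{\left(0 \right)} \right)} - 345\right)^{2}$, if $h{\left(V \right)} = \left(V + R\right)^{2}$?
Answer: $\frac{455625}{4} \approx 1.1391 \cdot 10^{5}$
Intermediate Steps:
$h{\left(V \right)} = \left(6 + V\right)^{2}$ ($h{\left(V \right)} = \left(V + 6\right)^{2} = \left(6 + V\right)^{2}$)
$Y{\left(J \right)} = \sqrt{J} \left(1 + \frac{9}{J}\right)$ ($Y{\left(J \right)} = \left(\frac{9}{J} + 1\right) \sqrt{J} = \left(1 + \frac{9}{J}\right) \sqrt{J} = \sqrt{J} \left(1 + \frac{9}{J}\right)$)
$\left(Y{\left(h{\left(0 \right)} \right)} - 345\right)^{2} = \left(\frac{9 + \left(6 + 0\right)^{2}}{6} - 345\right)^{2} = \left(\frac{9 + 6^{2}}{6} - 345\right)^{2} = \left(\frac{9 + 36}{6} - 345\right)^{2} = \left(\frac{1}{6} \cdot 45 - 345\right)^{2} = \left(\frac{15}{2} - 345\right)^{2} = \left(- \frac{675}{2}\right)^{2} = \frac{455625}{4}$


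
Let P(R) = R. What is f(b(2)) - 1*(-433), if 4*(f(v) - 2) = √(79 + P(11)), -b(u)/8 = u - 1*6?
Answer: 435 + 3*√10/4 ≈ 437.37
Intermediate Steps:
b(u) = 48 - 8*u (b(u) = -8*(u - 1*6) = -8*(u - 6) = -8*(-6 + u) = 48 - 8*u)
f(v) = 2 + 3*√10/4 (f(v) = 2 + √(79 + 11)/4 = 2 + √90/4 = 2 + (3*√10)/4 = 2 + 3*√10/4)
f(b(2)) - 1*(-433) = (2 + 3*√10/4) - 1*(-433) = (2 + 3*√10/4) + 433 = 435 + 3*√10/4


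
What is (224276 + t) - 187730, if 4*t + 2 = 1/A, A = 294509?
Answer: 43051914639/1178036 ≈ 36546.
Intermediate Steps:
t = -589017/1178036 (t = -½ + (¼)/294509 = -½ + (¼)*(1/294509) = -½ + 1/1178036 = -589017/1178036 ≈ -0.50000)
(224276 + t) - 187730 = (224276 - 589017/1178036) - 187730 = 264204612919/1178036 - 187730 = 43051914639/1178036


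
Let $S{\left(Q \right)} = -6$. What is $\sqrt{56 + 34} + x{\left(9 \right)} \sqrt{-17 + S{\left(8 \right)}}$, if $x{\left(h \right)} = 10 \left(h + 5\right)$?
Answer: $3 \sqrt{10} + 140 i \sqrt{23} \approx 9.4868 + 671.42 i$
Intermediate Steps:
$x{\left(h \right)} = 50 + 10 h$ ($x{\left(h \right)} = 10 \left(5 + h\right) = 50 + 10 h$)
$\sqrt{56 + 34} + x{\left(9 \right)} \sqrt{-17 + S{\left(8 \right)}} = \sqrt{56 + 34} + \left(50 + 10 \cdot 9\right) \sqrt{-17 - 6} = \sqrt{90} + \left(50 + 90\right) \sqrt{-23} = 3 \sqrt{10} + 140 i \sqrt{23}$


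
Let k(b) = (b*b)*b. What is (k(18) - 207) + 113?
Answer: 5738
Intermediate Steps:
k(b) = b³ (k(b) = b²*b = b³)
(k(18) - 207) + 113 = (18³ - 207) + 113 = (5832 - 207) + 113 = 5625 + 113 = 5738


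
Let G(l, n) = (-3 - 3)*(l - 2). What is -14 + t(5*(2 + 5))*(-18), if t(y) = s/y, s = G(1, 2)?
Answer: -598/35 ≈ -17.086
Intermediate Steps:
G(l, n) = 12 - 6*l (G(l, n) = -6*(-2 + l) = 12 - 6*l)
s = 6 (s = 12 - 6*1 = 12 - 6 = 6)
t(y) = 6/y
-14 + t(5*(2 + 5))*(-18) = -14 + (6/((5*(2 + 5))))*(-18) = -14 + (6/((5*7)))*(-18) = -14 + (6/35)*(-18) = -14 - 108/35 = -598/35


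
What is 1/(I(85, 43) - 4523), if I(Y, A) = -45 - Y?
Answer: -1/4653 ≈ -0.00021492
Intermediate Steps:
1/(I(85, 43) - 4523) = 1/((-45 - 1*85) - 4523) = 1/((-45 - 85) - 4523) = 1/(-130 - 4523) = 1/(-4653) = -1/4653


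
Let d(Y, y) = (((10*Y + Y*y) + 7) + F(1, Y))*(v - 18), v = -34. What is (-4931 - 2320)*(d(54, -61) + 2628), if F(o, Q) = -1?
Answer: -1055194524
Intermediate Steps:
d(Y, y) = -312 - 520*Y - 52*Y*y (d(Y, y) = (((10*Y + Y*y) + 7) - 1)*(-34 - 18) = ((7 + 10*Y + Y*y) - 1)*(-52) = (6 + 10*Y + Y*y)*(-52) = -312 - 520*Y - 52*Y*y)
(-4931 - 2320)*(d(54, -61) + 2628) = (-4931 - 2320)*((-312 - 520*54 - 52*54*(-61)) + 2628) = -7251*((-312 - 28080 + 171288) + 2628) = -7251*(142896 + 2628) = -7251*145524 = -1055194524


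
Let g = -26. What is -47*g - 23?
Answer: 1199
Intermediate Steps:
-47*g - 23 = -47*(-26) - 23 = 1222 - 23 = 1199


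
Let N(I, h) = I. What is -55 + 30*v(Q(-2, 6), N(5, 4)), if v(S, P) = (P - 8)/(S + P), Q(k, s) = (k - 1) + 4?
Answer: -70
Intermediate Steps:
Q(k, s) = 3 + k (Q(k, s) = (-1 + k) + 4 = 3 + k)
v(S, P) = (-8 + P)/(P + S)
-55 + 30*v(Q(-2, 6), N(5, 4)) = -55 + 30*((-8 + 5)/(5 + (3 - 2))) = -55 + 30*(-3/(5 + 1)) = -55 + 30*(-3/6) = -55 + 30*((⅙)*(-3)) = -55 + 30*(-½) = -55 - 15 = -70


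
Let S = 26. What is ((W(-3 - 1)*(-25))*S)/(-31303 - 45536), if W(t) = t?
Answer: -2600/76839 ≈ -0.033837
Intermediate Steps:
((W(-3 - 1)*(-25))*S)/(-31303 - 45536) = (((-3 - 1)*(-25))*26)/(-31303 - 45536) = (-4*(-25)*26)/(-76839) = (100*26)*(-1/76839) = 2600*(-1/76839) = -2600/76839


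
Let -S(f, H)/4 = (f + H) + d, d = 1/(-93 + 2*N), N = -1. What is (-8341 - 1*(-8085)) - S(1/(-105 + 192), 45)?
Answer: -628108/8265 ≈ -75.996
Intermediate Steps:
d = -1/95 (d = 1/(-93 + 2*(-1)) = 1/(-93 - 2) = 1/(-95) = -1/95 ≈ -0.010526)
S(f, H) = 4/95 - 4*H - 4*f (S(f, H) = -4*((f + H) - 1/95) = -4*((H + f) - 1/95) = -4*(-1/95 + H + f) = 4/95 - 4*H - 4*f)
(-8341 - 1*(-8085)) - S(1/(-105 + 192), 45) = (-8341 - 1*(-8085)) - (4/95 - 4*45 - 4/(-105 + 192)) = (-8341 + 8085) - (4/95 - 180 - 4/87) = -256 - (4/95 - 180 - 4*1/87) = -256 - (4/95 - 180 - 4/87) = -256 - 1*(-1487732/8265) = -256 + 1487732/8265 = -628108/8265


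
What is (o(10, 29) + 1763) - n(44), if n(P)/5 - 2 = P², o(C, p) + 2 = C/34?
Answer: -134788/17 ≈ -7928.7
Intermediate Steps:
o(C, p) = -2 + C/34
n(P) = 10 + 5*P²
(o(10, 29) + 1763) - n(44) = ((-2 + (1/34)*10) + 1763) - (10 + 5*44²) = ((-2 + 5/17) + 1763) - (10 + 5*1936) = (-29/17 + 1763) - (10 + 9680) = 29942/17 - 1*9690 = 29942/17 - 9690 = -134788/17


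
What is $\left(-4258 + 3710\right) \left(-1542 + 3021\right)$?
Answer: $-810492$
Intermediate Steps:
$\left(-4258 + 3710\right) \left(-1542 + 3021\right) = \left(-548\right) 1479 = -810492$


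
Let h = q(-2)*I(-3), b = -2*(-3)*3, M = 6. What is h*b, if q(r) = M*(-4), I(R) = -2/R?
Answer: -288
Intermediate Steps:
q(r) = -24 (q(r) = 6*(-4) = -24)
b = 18 (b = 6*3 = 18)
h = -16 (h = -(-48)/(-3) = -(-48)*(-1)/3 = -24*2/3 = -16)
h*b = -16*18 = -288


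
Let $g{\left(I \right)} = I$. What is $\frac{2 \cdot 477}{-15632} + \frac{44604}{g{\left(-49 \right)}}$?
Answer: $- \frac{49806891}{54712} \approx -910.35$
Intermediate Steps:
$\frac{2 \cdot 477}{-15632} + \frac{44604}{g{\left(-49 \right)}} = \frac{2 \cdot 477}{-15632} + \frac{44604}{-49} = 954 \left(- \frac{1}{15632}\right) + 44604 \left(- \frac{1}{49}\right) = - \frac{477}{7816} - \frac{6372}{7} = - \frac{49806891}{54712}$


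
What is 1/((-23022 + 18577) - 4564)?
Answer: -1/9009 ≈ -0.00011100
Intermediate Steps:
1/((-23022 + 18577) - 4564) = 1/(-4445 - 4564) = 1/(-9009) = -1/9009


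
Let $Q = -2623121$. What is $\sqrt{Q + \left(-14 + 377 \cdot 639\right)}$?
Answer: $2 i \sqrt{595558} \approx 1543.4 i$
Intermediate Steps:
$\sqrt{Q + \left(-14 + 377 \cdot 639\right)} = \sqrt{-2623121 + \left(-14 + 377 \cdot 639\right)} = \sqrt{-2623121 + \left(-14 + 240903\right)} = \sqrt{-2623121 + 240889} = \sqrt{-2382232} = 2 i \sqrt{595558}$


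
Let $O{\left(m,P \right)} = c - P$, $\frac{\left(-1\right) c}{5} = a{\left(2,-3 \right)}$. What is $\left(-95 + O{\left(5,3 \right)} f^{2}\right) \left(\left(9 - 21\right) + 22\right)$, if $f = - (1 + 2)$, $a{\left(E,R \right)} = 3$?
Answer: $-2570$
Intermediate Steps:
$f = -3$ ($f = \left(-1\right) 3 = -3$)
$c = -15$ ($c = \left(-5\right) 3 = -15$)
$O{\left(m,P \right)} = -15 - P$
$\left(-95 + O{\left(5,3 \right)} f^{2}\right) \left(\left(9 - 21\right) + 22\right) = \left(-95 + \left(-15 - 3\right) \left(-3\right)^{2}\right) \left(\left(9 - 21\right) + 22\right) = \left(-95 + \left(-15 - 3\right) 9\right) \left(-12 + 22\right) = \left(-95 - 162\right) 10 = \left(-257\right) 10 = -2570$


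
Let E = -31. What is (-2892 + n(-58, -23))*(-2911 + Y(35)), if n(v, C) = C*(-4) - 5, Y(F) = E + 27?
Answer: 8176575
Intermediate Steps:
Y(F) = -4 (Y(F) = -31 + 27 = -4)
n(v, C) = -5 - 4*C (n(v, C) = -4*C - 5 = -5 - 4*C)
(-2892 + n(-58, -23))*(-2911 + Y(35)) = (-2892 + (-5 - 4*(-23)))*(-2911 - 4) = (-2892 + (-5 + 92))*(-2915) = (-2892 + 87)*(-2915) = -2805*(-2915) = 8176575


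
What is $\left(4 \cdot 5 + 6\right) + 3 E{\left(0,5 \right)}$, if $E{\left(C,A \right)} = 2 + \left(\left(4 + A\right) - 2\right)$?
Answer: $53$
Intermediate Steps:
$E{\left(C,A \right)} = 4 + A$ ($E{\left(C,A \right)} = 2 + \left(2 + A\right) = 4 + A$)
$\left(4 \cdot 5 + 6\right) + 3 E{\left(0,5 \right)} = \left(4 \cdot 5 + 6\right) + 3 \left(4 + 5\right) = \left(20 + 6\right) + 3 \cdot 9 = 26 + 27 = 53$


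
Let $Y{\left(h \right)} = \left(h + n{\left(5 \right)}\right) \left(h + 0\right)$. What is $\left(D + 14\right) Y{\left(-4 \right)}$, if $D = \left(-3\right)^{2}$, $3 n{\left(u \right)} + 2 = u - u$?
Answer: $\frac{1288}{3} \approx 429.33$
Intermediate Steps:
$n{\left(u \right)} = - \frac{2}{3}$ ($n{\left(u \right)} = - \frac{2}{3} + \frac{u - u}{3} = - \frac{2}{3} + \frac{1}{3} \cdot 0 = - \frac{2}{3} + 0 = - \frac{2}{3}$)
$Y{\left(h \right)} = h \left(- \frac{2}{3} + h\right)$ ($Y{\left(h \right)} = \left(h - \frac{2}{3}\right) \left(h + 0\right) = \left(- \frac{2}{3} + h\right) h = h \left(- \frac{2}{3} + h\right)$)
$D = 9$
$\left(D + 14\right) Y{\left(-4 \right)} = \left(9 + 14\right) \frac{1}{3} \left(-4\right) \left(-2 + 3 \left(-4\right)\right) = 23 \cdot \frac{1}{3} \left(-4\right) \left(-2 - 12\right) = 23 \cdot \frac{1}{3} \left(-4\right) \left(-14\right) = 23 \cdot \frac{56}{3} = \frac{1288}{3}$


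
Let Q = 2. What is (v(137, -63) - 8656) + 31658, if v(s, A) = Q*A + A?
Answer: 22813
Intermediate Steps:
v(s, A) = 3*A (v(s, A) = 2*A + A = 3*A)
(v(137, -63) - 8656) + 31658 = (3*(-63) - 8656) + 31658 = (-189 - 8656) + 31658 = -8845 + 31658 = 22813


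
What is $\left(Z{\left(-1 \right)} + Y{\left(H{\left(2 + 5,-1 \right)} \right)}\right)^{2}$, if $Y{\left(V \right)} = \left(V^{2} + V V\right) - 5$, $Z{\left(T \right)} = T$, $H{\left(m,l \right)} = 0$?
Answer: $36$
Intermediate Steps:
$Y{\left(V \right)} = -5 + 2 V^{2}$ ($Y{\left(V \right)} = \left(V^{2} + V^{2}\right) - 5 = 2 V^{2} - 5 = -5 + 2 V^{2}$)
$\left(Z{\left(-1 \right)} + Y{\left(H{\left(2 + 5,-1 \right)} \right)}\right)^{2} = \left(-1 - \left(5 - 2 \cdot 0^{2}\right)\right)^{2} = \left(-1 + \left(-5 + 2 \cdot 0\right)\right)^{2} = \left(-1 + \left(-5 + 0\right)\right)^{2} = \left(-1 - 5\right)^{2} = \left(-6\right)^{2} = 36$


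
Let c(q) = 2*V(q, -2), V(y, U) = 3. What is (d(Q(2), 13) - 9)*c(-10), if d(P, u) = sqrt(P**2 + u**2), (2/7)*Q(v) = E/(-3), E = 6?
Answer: -54 + 6*sqrt(218) ≈ 34.589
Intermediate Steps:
Q(v) = -7 (Q(v) = 7*(6/(-3))/2 = 7*(6*(-1/3))/2 = (7/2)*(-2) = -7)
c(q) = 6 (c(q) = 2*3 = 6)
(d(Q(2), 13) - 9)*c(-10) = (sqrt((-7)**2 + 13**2) - 9)*6 = (sqrt(49 + 169) - 9)*6 = (sqrt(218) - 9)*6 = (-9 + sqrt(218))*6 = -54 + 6*sqrt(218)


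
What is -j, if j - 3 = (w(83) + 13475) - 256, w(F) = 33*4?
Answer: -13354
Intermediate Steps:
w(F) = 132
j = 13354 (j = 3 + ((132 + 13475) - 256) = 3 + (13607 - 256) = 3 + 13351 = 13354)
-j = -1*13354 = -13354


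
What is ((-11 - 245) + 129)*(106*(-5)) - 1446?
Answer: 65864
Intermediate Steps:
((-11 - 245) + 129)*(106*(-5)) - 1446 = (-256 + 129)*(-530) - 1446 = -127*(-530) - 1446 = 67310 - 1446 = 65864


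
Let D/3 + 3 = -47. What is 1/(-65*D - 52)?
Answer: 1/9698 ≈ 0.00010311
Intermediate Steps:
D = -150 (D = -9 + 3*(-47) = -9 - 141 = -150)
1/(-65*D - 52) = 1/(-65*(-150) - 52) = 1/(9750 - 52) = 1/9698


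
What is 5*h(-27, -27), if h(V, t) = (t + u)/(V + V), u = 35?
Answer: -20/27 ≈ -0.74074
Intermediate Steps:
h(V, t) = (35 + t)/(2*V) (h(V, t) = (t + 35)/(V + V) = (35 + t)/((2*V)) = (35 + t)*(1/(2*V)) = (35 + t)/(2*V))
5*h(-27, -27) = 5*((1/2)*(35 - 27)/(-27)) = 5*((1/2)*(-1/27)*8) = 5*(-4/27) = -20/27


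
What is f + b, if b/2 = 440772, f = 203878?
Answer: 1085422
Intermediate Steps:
b = 881544 (b = 2*440772 = 881544)
f + b = 203878 + 881544 = 1085422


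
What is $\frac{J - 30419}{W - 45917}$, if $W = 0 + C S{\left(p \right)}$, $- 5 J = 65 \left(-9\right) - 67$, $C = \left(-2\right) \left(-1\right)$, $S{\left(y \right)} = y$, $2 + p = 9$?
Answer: $\frac{50481}{76505} \approx 0.65984$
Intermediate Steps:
$p = 7$ ($p = -2 + 9 = 7$)
$C = 2$
$J = \frac{652}{5}$ ($J = - \frac{65 \left(-9\right) - 67}{5} = - \frac{-585 - 67}{5} = \left(- \frac{1}{5}\right) \left(-652\right) = \frac{652}{5} \approx 130.4$)
$W = 14$ ($W = 0 + 2 \cdot 7 = 0 + 14 = 14$)
$\frac{J - 30419}{W - 45917} = \frac{\frac{652}{5} - 30419}{14 - 45917} = - \frac{151443}{5 \left(-45903\right)} = \left(- \frac{151443}{5}\right) \left(- \frac{1}{45903}\right) = \frac{50481}{76505}$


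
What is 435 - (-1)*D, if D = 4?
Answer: 439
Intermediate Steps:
435 - (-1)*D = 435 - (-1)*4 = 435 - 1*(-4) = 435 + 4 = 439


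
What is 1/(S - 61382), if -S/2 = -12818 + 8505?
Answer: -1/52756 ≈ -1.8955e-5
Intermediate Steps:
S = 8626 (S = -2*(-12818 + 8505) = -2*(-4313) = 8626)
1/(S - 61382) = 1/(8626 - 61382) = 1/(-52756) = -1/52756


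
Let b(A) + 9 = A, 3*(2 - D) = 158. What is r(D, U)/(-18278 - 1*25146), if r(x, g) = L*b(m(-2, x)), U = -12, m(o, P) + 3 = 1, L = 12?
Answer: 33/10856 ≈ 0.0030398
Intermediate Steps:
D = -152/3 (D = 2 - 1/3*158 = 2 - 158/3 = -152/3 ≈ -50.667)
m(o, P) = -2 (m(o, P) = -3 + 1 = -2)
b(A) = -9 + A
r(x, g) = -132 (r(x, g) = 12*(-9 - 2) = 12*(-11) = -132)
r(D, U)/(-18278 - 1*25146) = -132/(-18278 - 1*25146) = -132/(-18278 - 25146) = -132/(-43424) = -132*(-1/43424) = 33/10856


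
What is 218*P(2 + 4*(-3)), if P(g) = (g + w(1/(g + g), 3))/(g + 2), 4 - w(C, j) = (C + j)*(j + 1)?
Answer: 9701/20 ≈ 485.05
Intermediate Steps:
w(C, j) = 4 - (1 + j)*(C + j) (w(C, j) = 4 - (C + j)*(j + 1) = 4 - (C + j)*(1 + j) = 4 - (1 + j)*(C + j))
P(g) = (-8 + g - 2/g)/(2 + g) (P(g) = (g + (4 - 1/(g + g) - 1*3 - 1*3² - 1*3/(g + g)))/(g + 2) = (g + (4 - 1/(2*g) - 3 - 1*9 - 1*3/2*g))/(2 + g) = (g + (4 - 1/(2*g) - 3 - 9 - 1*1/(2*g)*3))/(2 + g) = (g + (4 - 1/(2*g) - 3 - 9 - 3/(2*g)))/(2 + g) = (g + (-8 - 2/g))/(2 + g) = (-8 + g - 2/g)/(2 + g))
218*P(2 + 4*(-3)) = 218*((-2 - (2 + 4*(-3))*(8 - (2 + 4*(-3))))/((2 + 4*(-3))*(2 + (2 + 4*(-3))))) = 218*((-2 - (2 - 12)*(8 - (2 - 12)))/((2 - 12)*(2 + (2 - 12)))) = 218*((-2 - 1*(-10)*(8 - 1*(-10)))/((-10)*(2 - 10))) = 218*(-⅒*(-2 - 1*(-10)*(8 + 10))/(-8)) = 218*(-⅒*(-⅛)*(-2 - 1*(-10)*18)) = 218*(-⅒*(-⅛)*(-2 + 180)) = 218*(-⅒*(-⅛)*178) = 218*(89/40) = 9701/20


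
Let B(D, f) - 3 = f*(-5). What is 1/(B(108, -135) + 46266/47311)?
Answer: 4301/2920284 ≈ 0.0014728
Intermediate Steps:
B(D, f) = 3 - 5*f (B(D, f) = 3 + f*(-5) = 3 - 5*f)
1/(B(108, -135) + 46266/47311) = 1/((3 - 5*(-135)) + 46266/47311) = 1/((3 + 675) + 46266*(1/47311)) = 1/(678 + 4206/4301) = 1/(2920284/4301) = 4301/2920284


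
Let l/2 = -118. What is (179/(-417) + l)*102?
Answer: -3352094/139 ≈ -24116.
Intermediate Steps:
l = -236 (l = 2*(-118) = -236)
(179/(-417) + l)*102 = (179/(-417) - 236)*102 = (179*(-1/417) - 236)*102 = (-179/417 - 236)*102 = -98591/417*102 = -3352094/139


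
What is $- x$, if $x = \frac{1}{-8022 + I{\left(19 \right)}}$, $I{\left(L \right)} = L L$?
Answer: $\frac{1}{7661} \approx 0.00013053$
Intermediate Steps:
$I{\left(L \right)} = L^{2}$
$x = - \frac{1}{7661}$ ($x = \frac{1}{-8022 + 19^{2}} = \frac{1}{-8022 + 361} = \frac{1}{-7661} = - \frac{1}{7661} \approx -0.00013053$)
$- x = \left(-1\right) \left(- \frac{1}{7661}\right) = \frac{1}{7661}$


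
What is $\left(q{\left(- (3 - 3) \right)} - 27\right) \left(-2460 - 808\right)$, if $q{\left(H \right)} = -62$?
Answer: $290852$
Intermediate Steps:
$\left(q{\left(- (3 - 3) \right)} - 27\right) \left(-2460 - 808\right) = \left(-62 - 27\right) \left(-2460 - 808\right) = \left(-89\right) \left(-3268\right) = 290852$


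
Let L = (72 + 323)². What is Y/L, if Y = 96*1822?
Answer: 174912/156025 ≈ 1.1211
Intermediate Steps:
Y = 174912
L = 156025 (L = 395² = 156025)
Y/L = 174912/156025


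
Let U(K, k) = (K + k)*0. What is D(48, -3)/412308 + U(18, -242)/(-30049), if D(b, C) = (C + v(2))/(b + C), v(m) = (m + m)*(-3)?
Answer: -1/1236924 ≈ -8.0846e-7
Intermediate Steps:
v(m) = -6*m (v(m) = (2*m)*(-3) = -6*m)
U(K, k) = 0
D(b, C) = (-12 + C)/(C + b) (D(b, C) = (C - 6*2)/(b + C) = (C - 12)/(C + b) = (-12 + C)/(C + b))
D(48, -3)/412308 + U(18, -242)/(-30049) = ((-12 - 3)/(-3 + 48))/412308 + 0/(-30049) = (-15/45)*(1/412308) + 0*(-1/30049) = ((1/45)*(-15))*(1/412308) + 0 = -⅓*1/412308 + 0 = -1/1236924 + 0 = -1/1236924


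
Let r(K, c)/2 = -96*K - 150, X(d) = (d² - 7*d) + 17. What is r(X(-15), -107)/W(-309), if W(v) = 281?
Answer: -66924/281 ≈ -238.16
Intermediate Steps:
X(d) = 17 + d² - 7*d
r(K, c) = -300 - 192*K (r(K, c) = 2*(-96*K - 150) = 2*(-150 - 96*K) = -300 - 192*K)
r(X(-15), -107)/W(-309) = (-300 - 192*(17 + (-15)² - 7*(-15)))/281 = (-300 - 192*(17 + 225 + 105))*(1/281) = (-300 - 192*347)*(1/281) = (-300 - 66624)*(1/281) = -66924*1/281 = -66924/281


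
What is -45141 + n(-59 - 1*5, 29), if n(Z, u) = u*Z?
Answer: -46997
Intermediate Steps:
n(Z, u) = Z*u
-45141 + n(-59 - 1*5, 29) = -45141 + (-59 - 1*5)*29 = -45141 + (-59 - 5)*29 = -45141 - 64*29 = -45141 - 1856 = -46997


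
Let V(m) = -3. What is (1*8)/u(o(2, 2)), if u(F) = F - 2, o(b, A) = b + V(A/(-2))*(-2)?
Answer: 4/3 ≈ 1.3333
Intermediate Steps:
o(b, A) = 6 + b (o(b, A) = b - 3*(-2) = b + 6 = 6 + b)
u(F) = -2 + F
(1*8)/u(o(2, 2)) = (1*8)/(-2 + (6 + 2)) = 8/(-2 + 8) = 8/6 = 8*(⅙) = 4/3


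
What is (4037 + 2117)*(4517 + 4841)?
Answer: 57589132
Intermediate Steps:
(4037 + 2117)*(4517 + 4841) = 6154*9358 = 57589132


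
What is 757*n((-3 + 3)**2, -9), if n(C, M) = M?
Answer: -6813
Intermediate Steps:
757*n((-3 + 3)**2, -9) = 757*(-9) = -6813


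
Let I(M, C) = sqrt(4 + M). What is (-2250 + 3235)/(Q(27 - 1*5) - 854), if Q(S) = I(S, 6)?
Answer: -84119/72929 - 197*sqrt(26)/145858 ≈ -1.1603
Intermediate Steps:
Q(S) = sqrt(4 + S)
(-2250 + 3235)/(Q(27 - 1*5) - 854) = (-2250 + 3235)/(sqrt(4 + (27 - 1*5)) - 854) = 985/(sqrt(4 + (27 - 5)) - 854) = 985/(sqrt(4 + 22) - 854) = 985/(sqrt(26) - 854) = 985/(-854 + sqrt(26))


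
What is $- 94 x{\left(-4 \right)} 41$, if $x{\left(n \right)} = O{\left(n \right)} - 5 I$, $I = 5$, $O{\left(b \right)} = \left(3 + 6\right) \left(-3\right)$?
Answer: $200408$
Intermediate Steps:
$O{\left(b \right)} = -27$ ($O{\left(b \right)} = 9 \left(-3\right) = -27$)
$x{\left(n \right)} = -52$ ($x{\left(n \right)} = -27 - 25 = -52$)
$- 94 x{\left(-4 \right)} 41 = \left(-94\right) \left(-52\right) 41 = 4888 \cdot 41 = 200408$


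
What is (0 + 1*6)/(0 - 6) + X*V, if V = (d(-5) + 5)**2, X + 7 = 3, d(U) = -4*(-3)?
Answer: -1157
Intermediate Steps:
d(U) = 12
X = -4 (X = -7 + 3 = -4)
V = 289 (V = (12 + 5)**2 = 17**2 = 289)
(0 + 1*6)/(0 - 6) + X*V = (0 + 1*6)/(0 - 6) - 4*289 = (0 + 6)/(-6) - 1156 = 6*(-1/6) - 1156 = -1 - 1156 = -1157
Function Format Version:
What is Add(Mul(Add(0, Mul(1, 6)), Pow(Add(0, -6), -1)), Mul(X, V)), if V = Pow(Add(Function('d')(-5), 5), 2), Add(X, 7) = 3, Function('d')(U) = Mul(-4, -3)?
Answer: -1157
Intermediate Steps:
Function('d')(U) = 12
X = -4 (X = Add(-7, 3) = -4)
V = 289 (V = Pow(Add(12, 5), 2) = Pow(17, 2) = 289)
Add(Mul(Add(0, Mul(1, 6)), Pow(Add(0, -6), -1)), Mul(X, V)) = Add(Mul(Add(0, Mul(1, 6)), Pow(Add(0, -6), -1)), Mul(-4, 289)) = Add(Mul(Add(0, 6), Pow(-6, -1)), -1156) = Add(Mul(6, Rational(-1, 6)), -1156) = Add(-1, -1156) = -1157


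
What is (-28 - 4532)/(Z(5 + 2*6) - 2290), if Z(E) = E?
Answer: 4560/2273 ≈ 2.0062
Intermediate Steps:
(-28 - 4532)/(Z(5 + 2*6) - 2290) = (-28 - 4532)/((5 + 2*6) - 2290) = -4560/((5 + 12) - 2290) = -4560/(17 - 2290) = -4560/(-2273) = -4560*(-1/2273) = 4560/2273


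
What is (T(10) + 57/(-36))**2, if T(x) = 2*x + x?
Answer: 116281/144 ≈ 807.51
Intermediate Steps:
T(x) = 3*x
(T(10) + 57/(-36))**2 = (3*10 + 57/(-36))**2 = (30 + 57*(-1/36))**2 = (30 - 19/12)**2 = (341/12)**2 = 116281/144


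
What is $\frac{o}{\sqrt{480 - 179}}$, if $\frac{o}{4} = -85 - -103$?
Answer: $\frac{72 \sqrt{301}}{301} \approx 4.15$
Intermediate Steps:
$o = 72$ ($o = 4 \left(-85 - -103\right) = 4 \left(-85 + 103\right) = 4 \cdot 18 = 72$)
$\frac{o}{\sqrt{480 - 179}} = \frac{72}{\sqrt{480 - 179}} = \frac{72}{\sqrt{301}} = 72 \frac{\sqrt{301}}{301} = \frac{72 \sqrt{301}}{301}$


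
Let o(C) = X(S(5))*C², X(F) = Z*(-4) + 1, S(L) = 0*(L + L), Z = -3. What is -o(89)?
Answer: -102973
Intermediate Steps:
S(L) = 0 (S(L) = 0*(2*L) = 0)
X(F) = 13 (X(F) = -3*(-4) + 1 = 12 + 1 = 13)
o(C) = 13*C²
-o(89) = -13*89² = -13*7921 = -1*102973 = -102973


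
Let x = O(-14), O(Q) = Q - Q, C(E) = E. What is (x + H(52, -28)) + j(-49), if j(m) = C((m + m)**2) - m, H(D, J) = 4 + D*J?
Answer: 8201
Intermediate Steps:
O(Q) = 0
j(m) = -m + 4*m**2 (j(m) = (m + m)**2 - m = (2*m)**2 - m = 4*m**2 - m = -m + 4*m**2)
x = 0
(x + H(52, -28)) + j(-49) = (0 + (4 + 52*(-28))) - 49*(-1 + 4*(-49)) = (0 + (4 - 1456)) - 49*(-1 - 196) = (0 - 1452) - 49*(-197) = -1452 + 9653 = 8201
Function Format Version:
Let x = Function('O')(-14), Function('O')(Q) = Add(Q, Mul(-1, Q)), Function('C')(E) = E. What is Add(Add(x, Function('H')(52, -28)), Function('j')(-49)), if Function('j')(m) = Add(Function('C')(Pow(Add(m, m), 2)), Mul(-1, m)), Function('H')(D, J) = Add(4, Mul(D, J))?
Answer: 8201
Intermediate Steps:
Function('O')(Q) = 0
Function('j')(m) = Add(Mul(-1, m), Mul(4, Pow(m, 2))) (Function('j')(m) = Add(Pow(Add(m, m), 2), Mul(-1, m)) = Add(Pow(Mul(2, m), 2), Mul(-1, m)) = Add(Mul(4, Pow(m, 2)), Mul(-1, m)) = Add(Mul(-1, m), Mul(4, Pow(m, 2))))
x = 0
Add(Add(x, Function('H')(52, -28)), Function('j')(-49)) = Add(Add(0, Add(4, Mul(52, -28))), Mul(-49, Add(-1, Mul(4, -49)))) = Add(Add(0, Add(4, -1456)), Mul(-49, Add(-1, -196))) = Add(Add(0, -1452), Mul(-49, -197)) = Add(-1452, 9653) = 8201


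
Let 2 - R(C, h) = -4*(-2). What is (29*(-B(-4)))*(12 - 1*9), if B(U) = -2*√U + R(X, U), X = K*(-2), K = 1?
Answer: 522 + 348*I ≈ 522.0 + 348.0*I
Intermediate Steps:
X = -2 (X = 1*(-2) = -2)
R(C, h) = -6 (R(C, h) = 2 - (-4)*(-2) = 2 - 1*8 = 2 - 8 = -6)
B(U) = -6 - 2*√U (B(U) = -2*√U - 6 = -6 - 2*√U)
(29*(-B(-4)))*(12 - 1*9) = (29*(-(-6 - 4*I)))*(12 - 1*9) = (29*(-(-6 - 4*I)))*(12 - 9) = (29*(-(-6 - 4*I)))*3 = (29*(6 + 4*I))*3 = (174 + 116*I)*3 = 522 + 348*I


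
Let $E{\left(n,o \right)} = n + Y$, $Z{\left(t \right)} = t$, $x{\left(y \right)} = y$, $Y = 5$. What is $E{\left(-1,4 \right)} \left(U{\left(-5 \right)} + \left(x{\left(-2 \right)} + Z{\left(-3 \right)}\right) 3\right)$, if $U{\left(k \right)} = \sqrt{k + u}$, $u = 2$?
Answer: $-60 + 4 i \sqrt{3} \approx -60.0 + 6.9282 i$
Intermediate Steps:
$U{\left(k \right)} = \sqrt{2 + k}$ ($U{\left(k \right)} = \sqrt{k + 2} = \sqrt{2 + k}$)
$E{\left(n,o \right)} = 5 + n$ ($E{\left(n,o \right)} = n + 5 = 5 + n$)
$E{\left(-1,4 \right)} \left(U{\left(-5 \right)} + \left(x{\left(-2 \right)} + Z{\left(-3 \right)}\right) 3\right) = \left(5 - 1\right) \left(\sqrt{2 - 5} + \left(-2 - 3\right) 3\right) = 4 \left(\sqrt{-3} - 15\right) = 4 \left(i \sqrt{3} - 15\right) = 4 \left(-15 + i \sqrt{3}\right) = -60 + 4 i \sqrt{3}$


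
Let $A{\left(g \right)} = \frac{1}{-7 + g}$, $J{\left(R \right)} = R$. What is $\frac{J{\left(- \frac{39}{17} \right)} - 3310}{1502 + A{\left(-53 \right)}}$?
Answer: $- \frac{3378540}{1532023} \approx -2.2053$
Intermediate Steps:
$\frac{J{\left(- \frac{39}{17} \right)} - 3310}{1502 + A{\left(-53 \right)}} = \frac{- \frac{39}{17} - 3310}{1502 + \frac{1}{-7 - 53}} = \frac{\left(-39\right) \frac{1}{17} - 3310}{1502 + \frac{1}{-60}} = \frac{- \frac{39}{17} - 3310}{1502 - \frac{1}{60}} = - \frac{56309}{17 \cdot \frac{90119}{60}} = \left(- \frac{56309}{17}\right) \frac{60}{90119} = - \frac{3378540}{1532023}$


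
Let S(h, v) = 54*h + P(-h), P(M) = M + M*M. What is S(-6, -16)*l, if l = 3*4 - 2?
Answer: -2820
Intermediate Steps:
P(M) = M + M²
l = 10 (l = 12 - 2 = 10)
S(h, v) = 54*h - h*(1 - h) (S(h, v) = 54*h + (-h)*(1 - h) = 54*h - h*(1 - h))
S(-6, -16)*l = -6*(53 - 6)*10 = -6*47*10 = -282*10 = -2820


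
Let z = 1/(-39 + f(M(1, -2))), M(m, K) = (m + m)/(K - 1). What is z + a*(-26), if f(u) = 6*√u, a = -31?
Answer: 415077/515 - 2*I*√6/1545 ≈ 805.97 - 0.0031709*I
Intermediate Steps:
M(m, K) = 2*m/(-1 + K) (M(m, K) = (2*m)/(-1 + K) = 2*m/(-1 + K))
z = 1/(-39 + 2*I*√6) (z = 1/(-39 + 6*√(2*1/(-1 - 2))) = 1/(-39 + 6*√(2*1/(-3))) = 1/(-39 + 6*√(2*1*(-⅓))) = 1/(-39 + 6*√(-⅔)) = 1/(-39 + 6*(I*√6/3)) = 1/(-39 + 2*I*√6) ≈ -0.025243 - 0.0031709*I)
z + a*(-26) = (-13/515 - 2*I*√6/1545) - 31*(-26) = (-13/515 - 2*I*√6/1545) + 806 = 415077/515 - 2*I*√6/1545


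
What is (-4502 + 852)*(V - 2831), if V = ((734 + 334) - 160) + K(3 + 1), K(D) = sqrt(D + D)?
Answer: 7018950 - 7300*sqrt(2) ≈ 7.0086e+6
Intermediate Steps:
K(D) = sqrt(2)*sqrt(D) (K(D) = sqrt(2*D) = sqrt(2)*sqrt(D))
V = 908 + 2*sqrt(2) (V = ((734 + 334) - 160) + sqrt(2)*sqrt(3 + 1) = (1068 - 160) + sqrt(2)*sqrt(4) = 908 + sqrt(2)*2 = 908 + 2*sqrt(2) ≈ 910.83)
(-4502 + 852)*(V - 2831) = (-4502 + 852)*((908 + 2*sqrt(2)) - 2831) = -3650*(-1923 + 2*sqrt(2)) = 7018950 - 7300*sqrt(2)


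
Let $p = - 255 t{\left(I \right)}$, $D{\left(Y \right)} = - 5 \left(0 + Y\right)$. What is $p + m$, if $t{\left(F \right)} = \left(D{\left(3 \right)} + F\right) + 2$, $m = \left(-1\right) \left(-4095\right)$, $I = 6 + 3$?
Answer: $5115$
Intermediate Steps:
$D{\left(Y \right)} = - 5 Y$
$I = 9$
$m = 4095$
$t{\left(F \right)} = -13 + F$ ($t{\left(F \right)} = \left(\left(-5\right) 3 + F\right) + 2 = \left(-15 + F\right) + 2 = -13 + F$)
$p = 1020$ ($p = - 255 \left(-13 + 9\right) = \left(-255\right) \left(-4\right) = 1020$)
$p + m = 1020 + 4095 = 5115$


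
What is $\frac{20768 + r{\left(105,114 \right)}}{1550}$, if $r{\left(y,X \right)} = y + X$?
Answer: $\frac{677}{50} \approx 13.54$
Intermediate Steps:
$r{\left(y,X \right)} = X + y$
$\frac{20768 + r{\left(105,114 \right)}}{1550} = \frac{20768 + \left(114 + 105\right)}{1550} = \left(20768 + 219\right) \frac{1}{1550} = 20987 \cdot \frac{1}{1550} = \frac{677}{50}$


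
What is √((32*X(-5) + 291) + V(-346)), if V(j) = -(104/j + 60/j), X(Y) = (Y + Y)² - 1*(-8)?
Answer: √112158149/173 ≈ 61.217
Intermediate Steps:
X(Y) = 8 + 4*Y² (X(Y) = (2*Y)² + 8 = 4*Y² + 8 = 8 + 4*Y²)
V(j) = -164/j
√((32*X(-5) + 291) + V(-346)) = √((32*(8 + 4*(-5)²) + 291) - 164/(-346)) = √((32*(8 + 4*25) + 291) - 164*(-1/346)) = √((32*(8 + 100) + 291) + 82/173) = √((32*108 + 291) + 82/173) = √((3456 + 291) + 82/173) = √(3747 + 82/173) = √(648313/173) = √112158149/173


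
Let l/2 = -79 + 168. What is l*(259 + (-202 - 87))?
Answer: -5340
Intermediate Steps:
l = 178 (l = 2*(-79 + 168) = 2*89 = 178)
l*(259 + (-202 - 87)) = 178*(259 + (-202 - 87)) = 178*(259 - 289) = 178*(-30) = -5340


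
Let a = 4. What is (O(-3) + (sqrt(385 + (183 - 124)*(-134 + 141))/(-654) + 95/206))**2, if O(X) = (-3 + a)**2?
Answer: 3232113437/1512546348 - 301*sqrt(798)/67362 ≈ 2.0106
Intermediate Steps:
O(X) = 1 (O(X) = (-3 + 4)**2 = 1**2 = 1)
(O(-3) + (sqrt(385 + (183 - 124)*(-134 + 141))/(-654) + 95/206))**2 = (1 + (sqrt(385 + (183 - 124)*(-134 + 141))/(-654) + 95/206))**2 = (1 + (sqrt(385 + 59*7)*(-1/654) + 95*(1/206)))**2 = (1 + (sqrt(385 + 413)*(-1/654) + 95/206))**2 = (1 + (sqrt(798)*(-1/654) + 95/206))**2 = (1 + (-sqrt(798)/654 + 95/206))**2 = (1 + (95/206 - sqrt(798)/654))**2 = (301/206 - sqrt(798)/654)**2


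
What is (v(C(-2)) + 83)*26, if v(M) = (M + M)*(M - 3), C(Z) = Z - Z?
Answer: 2158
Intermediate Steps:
C(Z) = 0
v(M) = 2*M*(-3 + M) (v(M) = (2*M)*(-3 + M) = 2*M*(-3 + M))
(v(C(-2)) + 83)*26 = (2*0*(-3 + 0) + 83)*26 = (2*0*(-3) + 83)*26 = (0 + 83)*26 = 83*26 = 2158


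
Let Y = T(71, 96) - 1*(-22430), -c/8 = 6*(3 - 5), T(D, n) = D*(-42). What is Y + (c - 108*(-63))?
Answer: 26348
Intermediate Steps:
T(D, n) = -42*D
c = 96 (c = -48*(3 - 5) = -48*(-2) = -8*(-12) = 96)
Y = 19448 (Y = -42*71 - 1*(-22430) = -2982 + 22430 = 19448)
Y + (c - 108*(-63)) = 19448 + (96 - 108*(-63)) = 19448 + (96 + 6804) = 19448 + 6900 = 26348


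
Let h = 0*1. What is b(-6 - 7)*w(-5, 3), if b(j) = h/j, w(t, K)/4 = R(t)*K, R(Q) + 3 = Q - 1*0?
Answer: 0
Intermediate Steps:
h = 0
R(Q) = -3 + Q (R(Q) = -3 + (Q - 1*0) = -3 + (Q + 0) = -3 + Q)
w(t, K) = 4*K*(-3 + t) (w(t, K) = 4*((-3 + t)*K) = 4*(K*(-3 + t)) = 4*K*(-3 + t))
b(j) = 0 (b(j) = 0/j = 0)
b(-6 - 7)*w(-5, 3) = 0*(4*3*(-3 - 5)) = 0*(4*3*(-8)) = 0*(-96) = 0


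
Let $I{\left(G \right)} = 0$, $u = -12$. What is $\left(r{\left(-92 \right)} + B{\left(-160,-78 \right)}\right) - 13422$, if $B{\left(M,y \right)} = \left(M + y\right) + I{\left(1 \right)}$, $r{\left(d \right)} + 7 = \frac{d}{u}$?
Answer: $- \frac{40978}{3} \approx -13659.0$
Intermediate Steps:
$r{\left(d \right)} = -7 - \frac{d}{12}$ ($r{\left(d \right)} = -7 + \frac{d}{-12} = -7 + d \left(- \frac{1}{12}\right) = -7 - \frac{d}{12}$)
$B{\left(M,y \right)} = M + y$ ($B{\left(M,y \right)} = \left(M + y\right) + 0 = M + y$)
$\left(r{\left(-92 \right)} + B{\left(-160,-78 \right)}\right) - 13422 = \left(\left(-7 - - \frac{23}{3}\right) - 238\right) - 13422 = \left(\left(-7 + \frac{23}{3}\right) - 238\right) - 13422 = \left(\frac{2}{3} - 238\right) - 13422 = - \frac{712}{3} - 13422 = - \frac{40978}{3}$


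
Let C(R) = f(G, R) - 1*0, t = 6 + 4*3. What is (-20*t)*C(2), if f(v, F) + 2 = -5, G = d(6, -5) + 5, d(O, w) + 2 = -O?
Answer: 2520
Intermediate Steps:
d(O, w) = -2 - O
G = -3 (G = (-2 - 1*6) + 5 = (-2 - 6) + 5 = -8 + 5 = -3)
f(v, F) = -7 (f(v, F) = -2 - 5 = -7)
t = 18 (t = 6 + 12 = 18)
C(R) = -7 (C(R) = -7 - 1*0 = -7 + 0 = -7)
(-20*t)*C(2) = -20*18*(-7) = -360*(-7) = 2520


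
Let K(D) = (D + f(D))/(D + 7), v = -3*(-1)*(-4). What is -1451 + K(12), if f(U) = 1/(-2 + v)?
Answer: -385799/266 ≈ -1450.4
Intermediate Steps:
v = -12 (v = 3*(-4) = -12)
f(U) = -1/14 (f(U) = 1/(-2 - 12) = 1/(-14) = -1/14)
K(D) = (-1/14 + D)/(7 + D) (K(D) = (D - 1/14)/(D + 7) = (-1/14 + D)/(7 + D))
-1451 + K(12) = -1451 + (-1/14 + 12)/(7 + 12) = -1451 + (167/14)/19 = -1451 + (1/19)*(167/14) = -1451 + 167/266 = -385799/266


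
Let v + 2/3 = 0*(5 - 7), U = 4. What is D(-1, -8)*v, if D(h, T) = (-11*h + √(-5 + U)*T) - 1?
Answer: -20/3 + 16*I/3 ≈ -6.6667 + 5.3333*I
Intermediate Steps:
D(h, T) = -1 - 11*h + I*T (D(h, T) = (-11*h + √(-5 + 4)*T) - 1 = (-11*h + √(-1)*T) - 1 = (-11*h + I*T) - 1 = -1 - 11*h + I*T)
v = -⅔ (v = -⅔ + 0*(5 - 7) = -⅔ + 0*(-2) = -⅔ + 0 = -⅔ ≈ -0.66667)
D(-1, -8)*v = (-1 - 11*(-1) + I*(-8))*(-⅔) = (-1 + 11 - 8*I)*(-⅔) = (10 - 8*I)*(-⅔) = -20/3 + 16*I/3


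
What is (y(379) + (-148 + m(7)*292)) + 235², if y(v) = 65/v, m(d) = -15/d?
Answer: 144459716/2653 ≈ 54451.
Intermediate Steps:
(y(379) + (-148 + m(7)*292)) + 235² = (65/379 + (-148 - 15/7*292)) + 235² = (65*(1/379) + (-148 - 15*⅐*292)) + 55225 = (65/379 + (-148 - 15/7*292)) + 55225 = (65/379 + (-148 - 4380/7)) + 55225 = (65/379 - 5416/7) + 55225 = -2052209/2653 + 55225 = 144459716/2653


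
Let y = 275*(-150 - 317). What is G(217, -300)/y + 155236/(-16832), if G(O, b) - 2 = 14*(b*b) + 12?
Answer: -10286184737/540412400 ≈ -19.034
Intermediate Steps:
G(O, b) = 14 + 14*b**2 (G(O, b) = 2 + (14*(b*b) + 12) = 2 + (14*b**2 + 12) = 2 + (12 + 14*b**2) = 14 + 14*b**2)
y = -128425 (y = 275*(-467) = -128425)
G(217, -300)/y + 155236/(-16832) = (14 + 14*(-300)**2)/(-128425) + 155236/(-16832) = (14 + 14*90000)*(-1/128425) + 155236*(-1/16832) = (14 + 1260000)*(-1/128425) - 38809/4208 = 1260014*(-1/128425) - 38809/4208 = -1260014/128425 - 38809/4208 = -10286184737/540412400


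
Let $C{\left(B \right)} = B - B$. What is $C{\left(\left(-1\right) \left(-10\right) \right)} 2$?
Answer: $0$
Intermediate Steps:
$C{\left(B \right)} = 0$
$C{\left(\left(-1\right) \left(-10\right) \right)} 2 = 0 \cdot 2 = 0$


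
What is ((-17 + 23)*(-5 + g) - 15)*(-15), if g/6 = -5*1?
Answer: 3375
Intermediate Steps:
g = -30 (g = 6*(-5*1) = 6*(-5) = -30)
((-17 + 23)*(-5 + g) - 15)*(-15) = ((-17 + 23)*(-5 - 30) - 15)*(-15) = (6*(-35) - 15)*(-15) = (-210 - 15)*(-15) = -225*(-15) = 3375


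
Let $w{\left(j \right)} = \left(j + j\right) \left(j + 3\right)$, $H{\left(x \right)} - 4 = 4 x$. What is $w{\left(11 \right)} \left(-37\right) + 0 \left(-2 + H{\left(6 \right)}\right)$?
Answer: $-11396$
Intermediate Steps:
$H{\left(x \right)} = 4 + 4 x$
$w{\left(j \right)} = 2 j \left(3 + j\right)$
$w{\left(11 \right)} \left(-37\right) + 0 \left(-2 + H{\left(6 \right)}\right) = 2 \cdot 11 \left(3 + 11\right) \left(-37\right) + 0 \left(-2 + \left(4 + 4 \cdot 6\right)\right) = 2 \cdot 11 \cdot 14 \left(-37\right) + 0 \left(-2 + \left(4 + 24\right)\right) = 308 \left(-37\right) + 0 \left(-2 + 28\right) = -11396 + 0 \cdot 26 = -11396 + 0 = -11396$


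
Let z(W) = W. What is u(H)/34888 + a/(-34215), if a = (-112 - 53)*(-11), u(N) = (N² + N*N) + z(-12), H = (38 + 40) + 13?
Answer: 16764551/39789764 ≈ 0.42133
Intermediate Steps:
H = 91 (H = 78 + 13 = 91)
u(N) = -12 + 2*N² (u(N) = (N² + N*N) - 12 = (N² + N²) - 12 = 2*N² - 12 = -12 + 2*N²)
a = 1815 (a = -165*(-11) = 1815)
u(H)/34888 + a/(-34215) = (-12 + 2*91²)/34888 + 1815/(-34215) = (-12 + 2*8281)*(1/34888) + 1815*(-1/34215) = (-12 + 16562)*(1/34888) - 121/2281 = 16550*(1/34888) - 121/2281 = 8275/17444 - 121/2281 = 16764551/39789764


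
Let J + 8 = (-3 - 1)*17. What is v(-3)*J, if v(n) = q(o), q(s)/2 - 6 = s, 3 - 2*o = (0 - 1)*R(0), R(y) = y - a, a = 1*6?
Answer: -684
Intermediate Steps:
a = 6
R(y) = -6 + y (R(y) = y - 1*6 = y - 6 = -6 + y)
o = -3/2 (o = 3/2 - (0 - 1)*(-6 + 0)/2 = 3/2 - (-1)*(-6)/2 = 3/2 - 1/2*6 = 3/2 - 3 = -3/2 ≈ -1.5000)
q(s) = 12 + 2*s
v(n) = 9 (v(n) = 12 + 2*(-3/2) = 12 - 3 = 9)
J = -76 (J = -8 + (-3 - 1)*17 = -8 - 4*17 = -8 - 68 = -76)
v(-3)*J = 9*(-76) = -684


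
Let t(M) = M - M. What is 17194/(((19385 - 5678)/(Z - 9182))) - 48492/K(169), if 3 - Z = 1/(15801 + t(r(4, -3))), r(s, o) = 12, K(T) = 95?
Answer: -247411013828444/20575509165 ≈ -12025.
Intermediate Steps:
t(M) = 0
Z = 47402/15801 (Z = 3 - 1/(15801 + 0) = 3 - 1/15801 = 47402/15801 ≈ 2.9999)
17194/(((19385 - 5678)/(Z - 9182))) - 48492/K(169) = 17194/(((19385 - 5678)/(47402/15801 - 9182))) - 48492/95 = 17194/((13707/(-145037380/15801))) - 48492*1/95 = 17194/((13707*(-15801/145037380))) - 48492/95 = 17194/(-216584307/145037380) - 48492/95 = 17194*(-145037380/216584307) - 48492/95 = -2493772711720/216584307 - 48492/95 = -247411013828444/20575509165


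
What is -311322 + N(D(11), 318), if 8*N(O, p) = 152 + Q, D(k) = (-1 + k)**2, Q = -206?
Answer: -1245315/4 ≈ -3.1133e+5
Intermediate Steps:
N(O, p) = -27/4 (N(O, p) = (152 - 206)/8 = (1/8)*(-54) = -27/4)
-311322 + N(D(11), 318) = -311322 - 27/4 = -1245315/4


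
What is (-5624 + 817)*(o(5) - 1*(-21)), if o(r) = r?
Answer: -124982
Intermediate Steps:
(-5624 + 817)*(o(5) - 1*(-21)) = (-5624 + 817)*(5 - 1*(-21)) = -4807*(5 + 21) = -4807*26 = -124982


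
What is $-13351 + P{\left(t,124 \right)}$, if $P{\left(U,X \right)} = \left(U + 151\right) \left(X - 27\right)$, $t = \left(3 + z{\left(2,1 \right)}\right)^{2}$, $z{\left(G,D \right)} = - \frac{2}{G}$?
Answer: $1684$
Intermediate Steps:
$t = 4$ ($t = \left(3 - \frac{2}{2}\right)^{2} = \left(3 - 1\right)^{2} = 2^{2} = 4$)
$P{\left(U,X \right)} = \left(-27 + X\right) \left(151 + U\right)$ ($P{\left(U,X \right)} = \left(151 + U\right) \left(-27 + X\right) = \left(-27 + X\right) \left(151 + U\right)$)
$-13351 + P{\left(t,124 \right)} = -13351 + \left(-4077 - 108 + 151 \cdot 124 + 4 \cdot 124\right) = -13351 + \left(-4077 - 108 + 18724 + 496\right) = -13351 + 15035 = 1684$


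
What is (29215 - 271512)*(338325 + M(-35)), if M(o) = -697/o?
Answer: -2869298519384/35 ≈ -8.1980e+10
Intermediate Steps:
(29215 - 271512)*(338325 + M(-35)) = (29215 - 271512)*(338325 - 697/(-35)) = -242297*(338325 - 697*(-1/35)) = -242297*(338325 + 697/35) = -242297*11842072/35 = -2869298519384/35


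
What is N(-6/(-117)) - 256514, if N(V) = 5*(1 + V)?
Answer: -10003841/39 ≈ -2.5651e+5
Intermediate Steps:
N(V) = 5 + 5*V
N(-6/(-117)) - 256514 = (5 + 5*(-6/(-117))) - 256514 = (5 + 5*(-6*(-1/117))) - 256514 = (5 + 5*(2/39)) - 256514 = (5 + 10/39) - 256514 = 205/39 - 256514 = -10003841/39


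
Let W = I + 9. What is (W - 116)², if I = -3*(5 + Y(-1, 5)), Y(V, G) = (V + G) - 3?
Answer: 15625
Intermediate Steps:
Y(V, G) = -3 + G + V (Y(V, G) = (G + V) - 3 = -3 + G + V)
I = -18 (I = -3*(5 + (-3 + 5 - 1)) = -3*(5 + 1) = -3*6 = -18)
W = -9 (W = -18 + 9 = -9)
(W - 116)² = (-9 - 116)² = (-125)² = 15625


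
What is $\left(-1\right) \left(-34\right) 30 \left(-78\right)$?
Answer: $-79560$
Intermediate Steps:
$\left(-1\right) \left(-34\right) 30 \left(-78\right) = 34 \cdot 30 \left(-78\right) = 1020 \left(-78\right) = -79560$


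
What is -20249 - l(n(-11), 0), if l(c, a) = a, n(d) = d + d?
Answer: -20249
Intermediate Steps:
n(d) = 2*d
-20249 - l(n(-11), 0) = -20249 - 1*0 = -20249 + 0 = -20249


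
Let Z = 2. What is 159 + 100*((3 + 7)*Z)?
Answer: 2159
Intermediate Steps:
159 + 100*((3 + 7)*Z) = 159 + 100*((3 + 7)*2) = 159 + 100*(10*2) = 159 + 100*20 = 159 + 2000 = 2159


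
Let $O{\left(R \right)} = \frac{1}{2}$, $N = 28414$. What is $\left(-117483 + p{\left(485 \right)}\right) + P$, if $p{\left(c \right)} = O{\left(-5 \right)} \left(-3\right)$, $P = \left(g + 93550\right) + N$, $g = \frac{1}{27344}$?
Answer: $\frac{122487449}{27344} \approx 4479.5$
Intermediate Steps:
$g = \frac{1}{27344} \approx 3.6571 \cdot 10^{-5}$
$O{\left(R \right)} = \frac{1}{2}$
$P = \frac{3334983617}{27344}$ ($P = \left(\frac{1}{27344} + 93550\right) + 28414 = \frac{2558031201}{27344} + 28414 = \frac{3334983617}{27344} \approx 1.2196 \cdot 10^{5}$)
$p{\left(c \right)} = - \frac{3}{2}$ ($p{\left(c \right)} = \frac{1}{2} \left(-3\right) = - \frac{3}{2}$)
$\left(-117483 + p{\left(485 \right)}\right) + P = \left(-117483 - \frac{3}{2}\right) + \frac{3334983617}{27344} = - \frac{234969}{2} + \frac{3334983617}{27344} = \frac{122487449}{27344}$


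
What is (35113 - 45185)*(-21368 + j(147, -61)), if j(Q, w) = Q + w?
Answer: 214352304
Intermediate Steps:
(35113 - 45185)*(-21368 + j(147, -61)) = (35113 - 45185)*(-21368 + (147 - 61)) = -10072*(-21368 + 86) = -10072*(-21282) = 214352304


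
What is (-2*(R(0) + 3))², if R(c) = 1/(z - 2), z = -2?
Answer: 121/4 ≈ 30.250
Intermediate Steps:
R(c) = -¼ (R(c) = 1/(-2 - 2) = 1/(-4) = -¼)
(-2*(R(0) + 3))² = (-2*(-¼ + 3))² = (-2*11/4)² = (-11/2)² = 121/4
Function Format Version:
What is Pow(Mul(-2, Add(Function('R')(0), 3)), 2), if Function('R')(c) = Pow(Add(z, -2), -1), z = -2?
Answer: Rational(121, 4) ≈ 30.250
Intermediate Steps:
Function('R')(c) = Rational(-1, 4) (Function('R')(c) = Pow(Add(-2, -2), -1) = Pow(-4, -1) = Rational(-1, 4))
Pow(Mul(-2, Add(Function('R')(0), 3)), 2) = Pow(Mul(-2, Add(Rational(-1, 4), 3)), 2) = Pow(Mul(-2, Rational(11, 4)), 2) = Pow(Rational(-11, 2), 2) = Rational(121, 4)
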